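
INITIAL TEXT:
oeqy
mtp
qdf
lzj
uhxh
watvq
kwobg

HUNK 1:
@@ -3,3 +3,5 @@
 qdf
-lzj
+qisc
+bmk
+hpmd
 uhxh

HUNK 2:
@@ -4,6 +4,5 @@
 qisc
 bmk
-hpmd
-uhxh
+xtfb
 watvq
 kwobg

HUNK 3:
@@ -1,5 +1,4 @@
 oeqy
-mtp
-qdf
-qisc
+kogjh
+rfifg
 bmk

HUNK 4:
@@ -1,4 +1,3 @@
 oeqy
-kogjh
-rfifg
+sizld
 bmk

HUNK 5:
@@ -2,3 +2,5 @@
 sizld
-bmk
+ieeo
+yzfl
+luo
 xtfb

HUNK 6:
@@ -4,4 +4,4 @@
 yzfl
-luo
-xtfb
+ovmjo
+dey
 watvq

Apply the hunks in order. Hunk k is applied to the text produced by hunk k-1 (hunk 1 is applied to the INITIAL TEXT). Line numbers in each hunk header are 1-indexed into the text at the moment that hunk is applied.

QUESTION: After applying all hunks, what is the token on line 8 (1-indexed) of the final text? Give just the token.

Answer: kwobg

Derivation:
Hunk 1: at line 3 remove [lzj] add [qisc,bmk,hpmd] -> 9 lines: oeqy mtp qdf qisc bmk hpmd uhxh watvq kwobg
Hunk 2: at line 4 remove [hpmd,uhxh] add [xtfb] -> 8 lines: oeqy mtp qdf qisc bmk xtfb watvq kwobg
Hunk 3: at line 1 remove [mtp,qdf,qisc] add [kogjh,rfifg] -> 7 lines: oeqy kogjh rfifg bmk xtfb watvq kwobg
Hunk 4: at line 1 remove [kogjh,rfifg] add [sizld] -> 6 lines: oeqy sizld bmk xtfb watvq kwobg
Hunk 5: at line 2 remove [bmk] add [ieeo,yzfl,luo] -> 8 lines: oeqy sizld ieeo yzfl luo xtfb watvq kwobg
Hunk 6: at line 4 remove [luo,xtfb] add [ovmjo,dey] -> 8 lines: oeqy sizld ieeo yzfl ovmjo dey watvq kwobg
Final line 8: kwobg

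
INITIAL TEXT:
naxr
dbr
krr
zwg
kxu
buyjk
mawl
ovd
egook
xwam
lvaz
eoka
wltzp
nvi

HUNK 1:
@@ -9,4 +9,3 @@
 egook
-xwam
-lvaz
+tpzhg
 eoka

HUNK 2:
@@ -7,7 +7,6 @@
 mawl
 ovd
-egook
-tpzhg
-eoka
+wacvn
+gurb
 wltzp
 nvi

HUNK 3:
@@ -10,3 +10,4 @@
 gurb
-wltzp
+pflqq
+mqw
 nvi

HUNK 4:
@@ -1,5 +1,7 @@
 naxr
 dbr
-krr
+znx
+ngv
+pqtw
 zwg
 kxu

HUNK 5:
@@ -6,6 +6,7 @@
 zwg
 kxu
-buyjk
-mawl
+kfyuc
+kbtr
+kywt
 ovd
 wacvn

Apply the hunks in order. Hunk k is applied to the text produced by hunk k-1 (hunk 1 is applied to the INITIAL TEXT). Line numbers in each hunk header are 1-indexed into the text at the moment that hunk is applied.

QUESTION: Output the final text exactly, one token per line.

Answer: naxr
dbr
znx
ngv
pqtw
zwg
kxu
kfyuc
kbtr
kywt
ovd
wacvn
gurb
pflqq
mqw
nvi

Derivation:
Hunk 1: at line 9 remove [xwam,lvaz] add [tpzhg] -> 13 lines: naxr dbr krr zwg kxu buyjk mawl ovd egook tpzhg eoka wltzp nvi
Hunk 2: at line 7 remove [egook,tpzhg,eoka] add [wacvn,gurb] -> 12 lines: naxr dbr krr zwg kxu buyjk mawl ovd wacvn gurb wltzp nvi
Hunk 3: at line 10 remove [wltzp] add [pflqq,mqw] -> 13 lines: naxr dbr krr zwg kxu buyjk mawl ovd wacvn gurb pflqq mqw nvi
Hunk 4: at line 1 remove [krr] add [znx,ngv,pqtw] -> 15 lines: naxr dbr znx ngv pqtw zwg kxu buyjk mawl ovd wacvn gurb pflqq mqw nvi
Hunk 5: at line 6 remove [buyjk,mawl] add [kfyuc,kbtr,kywt] -> 16 lines: naxr dbr znx ngv pqtw zwg kxu kfyuc kbtr kywt ovd wacvn gurb pflqq mqw nvi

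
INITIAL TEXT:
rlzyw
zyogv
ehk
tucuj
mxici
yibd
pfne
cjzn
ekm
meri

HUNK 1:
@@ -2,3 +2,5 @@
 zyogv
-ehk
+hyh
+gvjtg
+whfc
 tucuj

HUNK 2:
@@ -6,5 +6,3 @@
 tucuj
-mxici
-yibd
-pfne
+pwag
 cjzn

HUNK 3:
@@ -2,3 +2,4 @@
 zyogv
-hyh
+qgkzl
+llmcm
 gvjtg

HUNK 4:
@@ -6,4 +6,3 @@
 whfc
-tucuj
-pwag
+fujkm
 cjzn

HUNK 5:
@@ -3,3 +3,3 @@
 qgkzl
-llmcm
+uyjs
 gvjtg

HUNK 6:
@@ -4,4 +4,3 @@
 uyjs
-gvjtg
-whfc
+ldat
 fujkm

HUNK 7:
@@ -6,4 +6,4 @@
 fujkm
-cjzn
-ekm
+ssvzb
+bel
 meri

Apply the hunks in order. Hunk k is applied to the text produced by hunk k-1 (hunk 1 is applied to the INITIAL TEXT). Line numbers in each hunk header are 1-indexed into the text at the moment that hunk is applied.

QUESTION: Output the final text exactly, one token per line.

Hunk 1: at line 2 remove [ehk] add [hyh,gvjtg,whfc] -> 12 lines: rlzyw zyogv hyh gvjtg whfc tucuj mxici yibd pfne cjzn ekm meri
Hunk 2: at line 6 remove [mxici,yibd,pfne] add [pwag] -> 10 lines: rlzyw zyogv hyh gvjtg whfc tucuj pwag cjzn ekm meri
Hunk 3: at line 2 remove [hyh] add [qgkzl,llmcm] -> 11 lines: rlzyw zyogv qgkzl llmcm gvjtg whfc tucuj pwag cjzn ekm meri
Hunk 4: at line 6 remove [tucuj,pwag] add [fujkm] -> 10 lines: rlzyw zyogv qgkzl llmcm gvjtg whfc fujkm cjzn ekm meri
Hunk 5: at line 3 remove [llmcm] add [uyjs] -> 10 lines: rlzyw zyogv qgkzl uyjs gvjtg whfc fujkm cjzn ekm meri
Hunk 6: at line 4 remove [gvjtg,whfc] add [ldat] -> 9 lines: rlzyw zyogv qgkzl uyjs ldat fujkm cjzn ekm meri
Hunk 7: at line 6 remove [cjzn,ekm] add [ssvzb,bel] -> 9 lines: rlzyw zyogv qgkzl uyjs ldat fujkm ssvzb bel meri

Answer: rlzyw
zyogv
qgkzl
uyjs
ldat
fujkm
ssvzb
bel
meri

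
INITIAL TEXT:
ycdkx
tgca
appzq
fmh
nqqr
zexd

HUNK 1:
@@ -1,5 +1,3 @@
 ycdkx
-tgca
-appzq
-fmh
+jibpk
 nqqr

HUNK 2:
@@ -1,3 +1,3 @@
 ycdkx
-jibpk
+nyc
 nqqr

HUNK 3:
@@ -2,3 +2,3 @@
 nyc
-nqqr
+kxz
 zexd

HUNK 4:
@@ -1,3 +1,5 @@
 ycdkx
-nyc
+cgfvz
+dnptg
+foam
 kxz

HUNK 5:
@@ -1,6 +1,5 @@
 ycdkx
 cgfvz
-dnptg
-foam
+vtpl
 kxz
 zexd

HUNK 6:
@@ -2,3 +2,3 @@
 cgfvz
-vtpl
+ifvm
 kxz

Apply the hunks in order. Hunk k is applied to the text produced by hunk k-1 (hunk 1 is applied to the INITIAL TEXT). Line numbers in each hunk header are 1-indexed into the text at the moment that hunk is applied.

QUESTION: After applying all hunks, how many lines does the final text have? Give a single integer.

Hunk 1: at line 1 remove [tgca,appzq,fmh] add [jibpk] -> 4 lines: ycdkx jibpk nqqr zexd
Hunk 2: at line 1 remove [jibpk] add [nyc] -> 4 lines: ycdkx nyc nqqr zexd
Hunk 3: at line 2 remove [nqqr] add [kxz] -> 4 lines: ycdkx nyc kxz zexd
Hunk 4: at line 1 remove [nyc] add [cgfvz,dnptg,foam] -> 6 lines: ycdkx cgfvz dnptg foam kxz zexd
Hunk 5: at line 1 remove [dnptg,foam] add [vtpl] -> 5 lines: ycdkx cgfvz vtpl kxz zexd
Hunk 6: at line 2 remove [vtpl] add [ifvm] -> 5 lines: ycdkx cgfvz ifvm kxz zexd
Final line count: 5

Answer: 5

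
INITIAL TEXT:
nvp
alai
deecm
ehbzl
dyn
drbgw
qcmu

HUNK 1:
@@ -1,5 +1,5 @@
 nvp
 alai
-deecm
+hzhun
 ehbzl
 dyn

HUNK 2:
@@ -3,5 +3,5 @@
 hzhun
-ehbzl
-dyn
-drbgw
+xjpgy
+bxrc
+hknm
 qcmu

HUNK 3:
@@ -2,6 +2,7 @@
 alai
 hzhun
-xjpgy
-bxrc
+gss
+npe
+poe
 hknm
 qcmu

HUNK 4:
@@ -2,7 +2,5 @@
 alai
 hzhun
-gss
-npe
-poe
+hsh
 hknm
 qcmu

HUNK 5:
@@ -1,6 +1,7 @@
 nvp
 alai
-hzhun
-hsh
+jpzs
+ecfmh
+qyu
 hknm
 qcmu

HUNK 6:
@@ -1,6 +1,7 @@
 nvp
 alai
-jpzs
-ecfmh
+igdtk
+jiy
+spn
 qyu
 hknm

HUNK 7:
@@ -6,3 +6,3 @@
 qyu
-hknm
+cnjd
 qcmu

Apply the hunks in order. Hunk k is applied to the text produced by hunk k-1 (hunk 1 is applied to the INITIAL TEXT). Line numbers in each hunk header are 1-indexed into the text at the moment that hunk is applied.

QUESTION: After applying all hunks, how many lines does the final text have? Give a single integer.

Hunk 1: at line 1 remove [deecm] add [hzhun] -> 7 lines: nvp alai hzhun ehbzl dyn drbgw qcmu
Hunk 2: at line 3 remove [ehbzl,dyn,drbgw] add [xjpgy,bxrc,hknm] -> 7 lines: nvp alai hzhun xjpgy bxrc hknm qcmu
Hunk 3: at line 2 remove [xjpgy,bxrc] add [gss,npe,poe] -> 8 lines: nvp alai hzhun gss npe poe hknm qcmu
Hunk 4: at line 2 remove [gss,npe,poe] add [hsh] -> 6 lines: nvp alai hzhun hsh hknm qcmu
Hunk 5: at line 1 remove [hzhun,hsh] add [jpzs,ecfmh,qyu] -> 7 lines: nvp alai jpzs ecfmh qyu hknm qcmu
Hunk 6: at line 1 remove [jpzs,ecfmh] add [igdtk,jiy,spn] -> 8 lines: nvp alai igdtk jiy spn qyu hknm qcmu
Hunk 7: at line 6 remove [hknm] add [cnjd] -> 8 lines: nvp alai igdtk jiy spn qyu cnjd qcmu
Final line count: 8

Answer: 8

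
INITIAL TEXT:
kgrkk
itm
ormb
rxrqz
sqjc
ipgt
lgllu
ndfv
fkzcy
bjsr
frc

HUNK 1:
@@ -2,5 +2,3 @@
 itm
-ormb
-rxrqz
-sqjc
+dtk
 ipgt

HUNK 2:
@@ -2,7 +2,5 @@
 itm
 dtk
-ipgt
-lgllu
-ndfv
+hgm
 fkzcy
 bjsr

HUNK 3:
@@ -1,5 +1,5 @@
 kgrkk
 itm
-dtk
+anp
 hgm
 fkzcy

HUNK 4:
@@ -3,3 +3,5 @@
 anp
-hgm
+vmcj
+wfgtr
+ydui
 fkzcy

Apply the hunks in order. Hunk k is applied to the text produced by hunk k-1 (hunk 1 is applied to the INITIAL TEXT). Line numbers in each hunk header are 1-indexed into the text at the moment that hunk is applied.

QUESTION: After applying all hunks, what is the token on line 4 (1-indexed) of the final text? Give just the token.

Hunk 1: at line 2 remove [ormb,rxrqz,sqjc] add [dtk] -> 9 lines: kgrkk itm dtk ipgt lgllu ndfv fkzcy bjsr frc
Hunk 2: at line 2 remove [ipgt,lgllu,ndfv] add [hgm] -> 7 lines: kgrkk itm dtk hgm fkzcy bjsr frc
Hunk 3: at line 1 remove [dtk] add [anp] -> 7 lines: kgrkk itm anp hgm fkzcy bjsr frc
Hunk 4: at line 3 remove [hgm] add [vmcj,wfgtr,ydui] -> 9 lines: kgrkk itm anp vmcj wfgtr ydui fkzcy bjsr frc
Final line 4: vmcj

Answer: vmcj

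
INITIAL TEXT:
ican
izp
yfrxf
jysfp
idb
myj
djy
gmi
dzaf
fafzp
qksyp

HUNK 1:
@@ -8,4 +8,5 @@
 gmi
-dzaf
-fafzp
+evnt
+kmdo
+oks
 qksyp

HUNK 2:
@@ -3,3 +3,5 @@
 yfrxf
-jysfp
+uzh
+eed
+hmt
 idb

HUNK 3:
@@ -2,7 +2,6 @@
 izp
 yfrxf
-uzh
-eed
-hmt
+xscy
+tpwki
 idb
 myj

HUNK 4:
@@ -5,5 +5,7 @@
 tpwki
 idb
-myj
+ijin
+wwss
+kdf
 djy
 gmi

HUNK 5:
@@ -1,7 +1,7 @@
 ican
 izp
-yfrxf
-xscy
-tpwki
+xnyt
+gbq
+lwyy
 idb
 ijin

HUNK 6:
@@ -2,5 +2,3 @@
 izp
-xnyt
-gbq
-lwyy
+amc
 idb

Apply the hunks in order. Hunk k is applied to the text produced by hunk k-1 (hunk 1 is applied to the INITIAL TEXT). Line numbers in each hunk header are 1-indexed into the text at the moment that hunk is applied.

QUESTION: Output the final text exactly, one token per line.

Answer: ican
izp
amc
idb
ijin
wwss
kdf
djy
gmi
evnt
kmdo
oks
qksyp

Derivation:
Hunk 1: at line 8 remove [dzaf,fafzp] add [evnt,kmdo,oks] -> 12 lines: ican izp yfrxf jysfp idb myj djy gmi evnt kmdo oks qksyp
Hunk 2: at line 3 remove [jysfp] add [uzh,eed,hmt] -> 14 lines: ican izp yfrxf uzh eed hmt idb myj djy gmi evnt kmdo oks qksyp
Hunk 3: at line 2 remove [uzh,eed,hmt] add [xscy,tpwki] -> 13 lines: ican izp yfrxf xscy tpwki idb myj djy gmi evnt kmdo oks qksyp
Hunk 4: at line 5 remove [myj] add [ijin,wwss,kdf] -> 15 lines: ican izp yfrxf xscy tpwki idb ijin wwss kdf djy gmi evnt kmdo oks qksyp
Hunk 5: at line 1 remove [yfrxf,xscy,tpwki] add [xnyt,gbq,lwyy] -> 15 lines: ican izp xnyt gbq lwyy idb ijin wwss kdf djy gmi evnt kmdo oks qksyp
Hunk 6: at line 2 remove [xnyt,gbq,lwyy] add [amc] -> 13 lines: ican izp amc idb ijin wwss kdf djy gmi evnt kmdo oks qksyp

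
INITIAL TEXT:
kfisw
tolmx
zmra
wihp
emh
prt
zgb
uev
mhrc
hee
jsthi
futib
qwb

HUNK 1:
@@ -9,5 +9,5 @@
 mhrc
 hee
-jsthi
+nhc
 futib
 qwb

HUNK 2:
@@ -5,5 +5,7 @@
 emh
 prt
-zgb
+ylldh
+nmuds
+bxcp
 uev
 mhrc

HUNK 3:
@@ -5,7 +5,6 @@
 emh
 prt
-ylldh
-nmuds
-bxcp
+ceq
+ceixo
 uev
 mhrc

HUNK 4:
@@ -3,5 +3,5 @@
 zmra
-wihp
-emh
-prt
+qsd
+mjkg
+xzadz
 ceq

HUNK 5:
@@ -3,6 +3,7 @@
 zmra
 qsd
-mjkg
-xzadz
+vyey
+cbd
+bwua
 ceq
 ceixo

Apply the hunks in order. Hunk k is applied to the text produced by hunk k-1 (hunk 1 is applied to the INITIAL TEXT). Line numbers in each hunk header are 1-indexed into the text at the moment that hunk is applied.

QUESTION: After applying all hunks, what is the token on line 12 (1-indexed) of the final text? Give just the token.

Hunk 1: at line 9 remove [jsthi] add [nhc] -> 13 lines: kfisw tolmx zmra wihp emh prt zgb uev mhrc hee nhc futib qwb
Hunk 2: at line 5 remove [zgb] add [ylldh,nmuds,bxcp] -> 15 lines: kfisw tolmx zmra wihp emh prt ylldh nmuds bxcp uev mhrc hee nhc futib qwb
Hunk 3: at line 5 remove [ylldh,nmuds,bxcp] add [ceq,ceixo] -> 14 lines: kfisw tolmx zmra wihp emh prt ceq ceixo uev mhrc hee nhc futib qwb
Hunk 4: at line 3 remove [wihp,emh,prt] add [qsd,mjkg,xzadz] -> 14 lines: kfisw tolmx zmra qsd mjkg xzadz ceq ceixo uev mhrc hee nhc futib qwb
Hunk 5: at line 3 remove [mjkg,xzadz] add [vyey,cbd,bwua] -> 15 lines: kfisw tolmx zmra qsd vyey cbd bwua ceq ceixo uev mhrc hee nhc futib qwb
Final line 12: hee

Answer: hee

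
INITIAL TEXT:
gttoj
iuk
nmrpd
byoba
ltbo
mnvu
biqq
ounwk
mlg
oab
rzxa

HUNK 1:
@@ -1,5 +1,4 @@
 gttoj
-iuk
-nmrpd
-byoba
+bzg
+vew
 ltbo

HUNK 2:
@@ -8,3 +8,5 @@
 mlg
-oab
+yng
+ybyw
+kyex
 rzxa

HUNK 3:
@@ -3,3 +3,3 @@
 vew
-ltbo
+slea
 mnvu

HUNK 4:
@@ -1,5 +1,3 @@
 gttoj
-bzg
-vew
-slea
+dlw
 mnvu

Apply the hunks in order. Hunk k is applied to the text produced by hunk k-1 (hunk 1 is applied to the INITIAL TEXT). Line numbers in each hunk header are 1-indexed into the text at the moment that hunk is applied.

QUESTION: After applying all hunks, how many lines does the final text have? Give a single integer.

Hunk 1: at line 1 remove [iuk,nmrpd,byoba] add [bzg,vew] -> 10 lines: gttoj bzg vew ltbo mnvu biqq ounwk mlg oab rzxa
Hunk 2: at line 8 remove [oab] add [yng,ybyw,kyex] -> 12 lines: gttoj bzg vew ltbo mnvu biqq ounwk mlg yng ybyw kyex rzxa
Hunk 3: at line 3 remove [ltbo] add [slea] -> 12 lines: gttoj bzg vew slea mnvu biqq ounwk mlg yng ybyw kyex rzxa
Hunk 4: at line 1 remove [bzg,vew,slea] add [dlw] -> 10 lines: gttoj dlw mnvu biqq ounwk mlg yng ybyw kyex rzxa
Final line count: 10

Answer: 10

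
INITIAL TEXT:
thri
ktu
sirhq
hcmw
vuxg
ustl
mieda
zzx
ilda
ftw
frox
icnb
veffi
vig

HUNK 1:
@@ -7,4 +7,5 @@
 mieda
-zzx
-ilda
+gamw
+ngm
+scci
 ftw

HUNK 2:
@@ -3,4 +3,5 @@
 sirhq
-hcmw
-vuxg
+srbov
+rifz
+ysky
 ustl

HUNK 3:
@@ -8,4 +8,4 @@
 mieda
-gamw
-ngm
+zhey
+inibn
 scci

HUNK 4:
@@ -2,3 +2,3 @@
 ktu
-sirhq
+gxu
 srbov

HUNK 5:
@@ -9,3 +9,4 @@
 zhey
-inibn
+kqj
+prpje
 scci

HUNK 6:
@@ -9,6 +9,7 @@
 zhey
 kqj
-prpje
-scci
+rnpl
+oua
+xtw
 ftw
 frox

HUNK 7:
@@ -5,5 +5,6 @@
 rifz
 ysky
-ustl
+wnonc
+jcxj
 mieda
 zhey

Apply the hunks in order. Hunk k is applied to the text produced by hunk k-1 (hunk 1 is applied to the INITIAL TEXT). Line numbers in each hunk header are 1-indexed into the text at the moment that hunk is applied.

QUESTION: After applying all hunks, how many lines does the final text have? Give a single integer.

Answer: 19

Derivation:
Hunk 1: at line 7 remove [zzx,ilda] add [gamw,ngm,scci] -> 15 lines: thri ktu sirhq hcmw vuxg ustl mieda gamw ngm scci ftw frox icnb veffi vig
Hunk 2: at line 3 remove [hcmw,vuxg] add [srbov,rifz,ysky] -> 16 lines: thri ktu sirhq srbov rifz ysky ustl mieda gamw ngm scci ftw frox icnb veffi vig
Hunk 3: at line 8 remove [gamw,ngm] add [zhey,inibn] -> 16 lines: thri ktu sirhq srbov rifz ysky ustl mieda zhey inibn scci ftw frox icnb veffi vig
Hunk 4: at line 2 remove [sirhq] add [gxu] -> 16 lines: thri ktu gxu srbov rifz ysky ustl mieda zhey inibn scci ftw frox icnb veffi vig
Hunk 5: at line 9 remove [inibn] add [kqj,prpje] -> 17 lines: thri ktu gxu srbov rifz ysky ustl mieda zhey kqj prpje scci ftw frox icnb veffi vig
Hunk 6: at line 9 remove [prpje,scci] add [rnpl,oua,xtw] -> 18 lines: thri ktu gxu srbov rifz ysky ustl mieda zhey kqj rnpl oua xtw ftw frox icnb veffi vig
Hunk 7: at line 5 remove [ustl] add [wnonc,jcxj] -> 19 lines: thri ktu gxu srbov rifz ysky wnonc jcxj mieda zhey kqj rnpl oua xtw ftw frox icnb veffi vig
Final line count: 19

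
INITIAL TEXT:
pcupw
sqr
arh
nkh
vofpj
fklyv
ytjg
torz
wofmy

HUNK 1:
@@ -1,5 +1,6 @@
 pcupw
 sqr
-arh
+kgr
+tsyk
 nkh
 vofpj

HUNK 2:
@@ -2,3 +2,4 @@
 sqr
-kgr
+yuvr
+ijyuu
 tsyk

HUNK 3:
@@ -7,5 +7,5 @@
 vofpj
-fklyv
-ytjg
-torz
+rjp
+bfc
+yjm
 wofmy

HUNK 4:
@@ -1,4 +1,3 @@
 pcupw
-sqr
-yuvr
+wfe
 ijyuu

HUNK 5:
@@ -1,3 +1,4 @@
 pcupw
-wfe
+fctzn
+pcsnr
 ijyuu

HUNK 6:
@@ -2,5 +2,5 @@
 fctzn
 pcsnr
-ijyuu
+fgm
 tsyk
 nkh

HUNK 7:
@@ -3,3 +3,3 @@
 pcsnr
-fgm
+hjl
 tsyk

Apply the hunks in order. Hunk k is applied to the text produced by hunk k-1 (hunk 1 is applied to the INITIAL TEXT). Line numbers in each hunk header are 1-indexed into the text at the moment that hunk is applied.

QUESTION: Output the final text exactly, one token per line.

Hunk 1: at line 1 remove [arh] add [kgr,tsyk] -> 10 lines: pcupw sqr kgr tsyk nkh vofpj fklyv ytjg torz wofmy
Hunk 2: at line 2 remove [kgr] add [yuvr,ijyuu] -> 11 lines: pcupw sqr yuvr ijyuu tsyk nkh vofpj fklyv ytjg torz wofmy
Hunk 3: at line 7 remove [fklyv,ytjg,torz] add [rjp,bfc,yjm] -> 11 lines: pcupw sqr yuvr ijyuu tsyk nkh vofpj rjp bfc yjm wofmy
Hunk 4: at line 1 remove [sqr,yuvr] add [wfe] -> 10 lines: pcupw wfe ijyuu tsyk nkh vofpj rjp bfc yjm wofmy
Hunk 5: at line 1 remove [wfe] add [fctzn,pcsnr] -> 11 lines: pcupw fctzn pcsnr ijyuu tsyk nkh vofpj rjp bfc yjm wofmy
Hunk 6: at line 2 remove [ijyuu] add [fgm] -> 11 lines: pcupw fctzn pcsnr fgm tsyk nkh vofpj rjp bfc yjm wofmy
Hunk 7: at line 3 remove [fgm] add [hjl] -> 11 lines: pcupw fctzn pcsnr hjl tsyk nkh vofpj rjp bfc yjm wofmy

Answer: pcupw
fctzn
pcsnr
hjl
tsyk
nkh
vofpj
rjp
bfc
yjm
wofmy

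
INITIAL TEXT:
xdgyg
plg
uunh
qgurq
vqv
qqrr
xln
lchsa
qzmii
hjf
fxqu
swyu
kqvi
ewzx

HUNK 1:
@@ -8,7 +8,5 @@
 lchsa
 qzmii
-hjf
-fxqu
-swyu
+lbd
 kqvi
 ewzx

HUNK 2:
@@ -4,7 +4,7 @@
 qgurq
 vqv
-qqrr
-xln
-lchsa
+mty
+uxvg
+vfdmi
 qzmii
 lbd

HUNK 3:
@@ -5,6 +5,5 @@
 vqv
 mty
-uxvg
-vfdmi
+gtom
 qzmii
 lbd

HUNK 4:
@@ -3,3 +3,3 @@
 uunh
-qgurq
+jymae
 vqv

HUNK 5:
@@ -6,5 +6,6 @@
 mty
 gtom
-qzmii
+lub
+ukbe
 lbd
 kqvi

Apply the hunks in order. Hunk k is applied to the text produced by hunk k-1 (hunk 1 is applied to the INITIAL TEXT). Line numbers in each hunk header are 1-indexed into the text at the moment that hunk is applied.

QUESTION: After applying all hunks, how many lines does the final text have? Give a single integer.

Answer: 12

Derivation:
Hunk 1: at line 8 remove [hjf,fxqu,swyu] add [lbd] -> 12 lines: xdgyg plg uunh qgurq vqv qqrr xln lchsa qzmii lbd kqvi ewzx
Hunk 2: at line 4 remove [qqrr,xln,lchsa] add [mty,uxvg,vfdmi] -> 12 lines: xdgyg plg uunh qgurq vqv mty uxvg vfdmi qzmii lbd kqvi ewzx
Hunk 3: at line 5 remove [uxvg,vfdmi] add [gtom] -> 11 lines: xdgyg plg uunh qgurq vqv mty gtom qzmii lbd kqvi ewzx
Hunk 4: at line 3 remove [qgurq] add [jymae] -> 11 lines: xdgyg plg uunh jymae vqv mty gtom qzmii lbd kqvi ewzx
Hunk 5: at line 6 remove [qzmii] add [lub,ukbe] -> 12 lines: xdgyg plg uunh jymae vqv mty gtom lub ukbe lbd kqvi ewzx
Final line count: 12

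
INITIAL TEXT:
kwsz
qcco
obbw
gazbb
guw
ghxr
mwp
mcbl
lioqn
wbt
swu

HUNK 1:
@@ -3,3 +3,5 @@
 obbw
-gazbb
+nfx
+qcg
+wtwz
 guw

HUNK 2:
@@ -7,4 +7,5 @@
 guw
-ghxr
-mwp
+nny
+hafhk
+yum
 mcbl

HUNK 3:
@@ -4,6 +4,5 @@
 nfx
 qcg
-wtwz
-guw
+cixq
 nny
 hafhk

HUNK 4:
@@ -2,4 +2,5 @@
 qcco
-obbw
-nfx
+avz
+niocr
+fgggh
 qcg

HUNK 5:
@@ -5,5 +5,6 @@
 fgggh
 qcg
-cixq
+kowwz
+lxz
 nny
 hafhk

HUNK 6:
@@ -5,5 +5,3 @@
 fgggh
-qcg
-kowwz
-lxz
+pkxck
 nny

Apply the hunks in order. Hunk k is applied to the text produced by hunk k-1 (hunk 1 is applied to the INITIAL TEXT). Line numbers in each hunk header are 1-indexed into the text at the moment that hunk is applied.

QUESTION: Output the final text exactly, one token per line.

Answer: kwsz
qcco
avz
niocr
fgggh
pkxck
nny
hafhk
yum
mcbl
lioqn
wbt
swu

Derivation:
Hunk 1: at line 3 remove [gazbb] add [nfx,qcg,wtwz] -> 13 lines: kwsz qcco obbw nfx qcg wtwz guw ghxr mwp mcbl lioqn wbt swu
Hunk 2: at line 7 remove [ghxr,mwp] add [nny,hafhk,yum] -> 14 lines: kwsz qcco obbw nfx qcg wtwz guw nny hafhk yum mcbl lioqn wbt swu
Hunk 3: at line 4 remove [wtwz,guw] add [cixq] -> 13 lines: kwsz qcco obbw nfx qcg cixq nny hafhk yum mcbl lioqn wbt swu
Hunk 4: at line 2 remove [obbw,nfx] add [avz,niocr,fgggh] -> 14 lines: kwsz qcco avz niocr fgggh qcg cixq nny hafhk yum mcbl lioqn wbt swu
Hunk 5: at line 5 remove [cixq] add [kowwz,lxz] -> 15 lines: kwsz qcco avz niocr fgggh qcg kowwz lxz nny hafhk yum mcbl lioqn wbt swu
Hunk 6: at line 5 remove [qcg,kowwz,lxz] add [pkxck] -> 13 lines: kwsz qcco avz niocr fgggh pkxck nny hafhk yum mcbl lioqn wbt swu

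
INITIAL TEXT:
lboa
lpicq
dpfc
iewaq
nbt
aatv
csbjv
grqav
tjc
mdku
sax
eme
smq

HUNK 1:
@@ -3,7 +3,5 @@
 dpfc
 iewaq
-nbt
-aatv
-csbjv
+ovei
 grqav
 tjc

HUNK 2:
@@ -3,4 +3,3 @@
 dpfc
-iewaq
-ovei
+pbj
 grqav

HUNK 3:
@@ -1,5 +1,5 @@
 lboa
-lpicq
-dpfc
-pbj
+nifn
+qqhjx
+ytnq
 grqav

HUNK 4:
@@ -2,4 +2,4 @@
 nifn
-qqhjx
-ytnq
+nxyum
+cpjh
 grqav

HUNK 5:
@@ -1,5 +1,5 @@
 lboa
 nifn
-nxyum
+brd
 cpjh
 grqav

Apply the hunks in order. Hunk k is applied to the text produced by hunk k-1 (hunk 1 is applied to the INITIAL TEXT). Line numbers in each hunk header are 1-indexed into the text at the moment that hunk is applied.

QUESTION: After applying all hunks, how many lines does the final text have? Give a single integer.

Hunk 1: at line 3 remove [nbt,aatv,csbjv] add [ovei] -> 11 lines: lboa lpicq dpfc iewaq ovei grqav tjc mdku sax eme smq
Hunk 2: at line 3 remove [iewaq,ovei] add [pbj] -> 10 lines: lboa lpicq dpfc pbj grqav tjc mdku sax eme smq
Hunk 3: at line 1 remove [lpicq,dpfc,pbj] add [nifn,qqhjx,ytnq] -> 10 lines: lboa nifn qqhjx ytnq grqav tjc mdku sax eme smq
Hunk 4: at line 2 remove [qqhjx,ytnq] add [nxyum,cpjh] -> 10 lines: lboa nifn nxyum cpjh grqav tjc mdku sax eme smq
Hunk 5: at line 1 remove [nxyum] add [brd] -> 10 lines: lboa nifn brd cpjh grqav tjc mdku sax eme smq
Final line count: 10

Answer: 10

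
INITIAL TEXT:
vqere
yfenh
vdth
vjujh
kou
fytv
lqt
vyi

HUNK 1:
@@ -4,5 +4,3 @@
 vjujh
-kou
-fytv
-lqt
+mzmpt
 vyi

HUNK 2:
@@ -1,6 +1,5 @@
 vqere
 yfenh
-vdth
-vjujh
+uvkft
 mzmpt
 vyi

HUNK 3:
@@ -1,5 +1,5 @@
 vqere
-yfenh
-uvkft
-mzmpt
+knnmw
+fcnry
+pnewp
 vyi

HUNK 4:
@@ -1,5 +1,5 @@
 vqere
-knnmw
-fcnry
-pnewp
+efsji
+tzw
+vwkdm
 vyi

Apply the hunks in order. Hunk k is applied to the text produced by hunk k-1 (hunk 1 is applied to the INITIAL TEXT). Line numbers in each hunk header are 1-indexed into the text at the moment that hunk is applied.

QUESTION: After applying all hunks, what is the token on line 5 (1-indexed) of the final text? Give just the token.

Hunk 1: at line 4 remove [kou,fytv,lqt] add [mzmpt] -> 6 lines: vqere yfenh vdth vjujh mzmpt vyi
Hunk 2: at line 1 remove [vdth,vjujh] add [uvkft] -> 5 lines: vqere yfenh uvkft mzmpt vyi
Hunk 3: at line 1 remove [yfenh,uvkft,mzmpt] add [knnmw,fcnry,pnewp] -> 5 lines: vqere knnmw fcnry pnewp vyi
Hunk 4: at line 1 remove [knnmw,fcnry,pnewp] add [efsji,tzw,vwkdm] -> 5 lines: vqere efsji tzw vwkdm vyi
Final line 5: vyi

Answer: vyi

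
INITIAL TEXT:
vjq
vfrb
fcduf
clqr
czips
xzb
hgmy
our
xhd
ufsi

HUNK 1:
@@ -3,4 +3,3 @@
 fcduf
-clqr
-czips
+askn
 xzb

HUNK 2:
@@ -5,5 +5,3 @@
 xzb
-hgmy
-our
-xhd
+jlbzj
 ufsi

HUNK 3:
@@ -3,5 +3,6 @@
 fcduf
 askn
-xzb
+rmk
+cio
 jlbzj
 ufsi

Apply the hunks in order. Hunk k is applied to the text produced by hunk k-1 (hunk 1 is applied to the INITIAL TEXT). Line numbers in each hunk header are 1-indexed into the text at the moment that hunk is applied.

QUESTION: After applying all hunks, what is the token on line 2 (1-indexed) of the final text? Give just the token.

Hunk 1: at line 3 remove [clqr,czips] add [askn] -> 9 lines: vjq vfrb fcduf askn xzb hgmy our xhd ufsi
Hunk 2: at line 5 remove [hgmy,our,xhd] add [jlbzj] -> 7 lines: vjq vfrb fcduf askn xzb jlbzj ufsi
Hunk 3: at line 3 remove [xzb] add [rmk,cio] -> 8 lines: vjq vfrb fcduf askn rmk cio jlbzj ufsi
Final line 2: vfrb

Answer: vfrb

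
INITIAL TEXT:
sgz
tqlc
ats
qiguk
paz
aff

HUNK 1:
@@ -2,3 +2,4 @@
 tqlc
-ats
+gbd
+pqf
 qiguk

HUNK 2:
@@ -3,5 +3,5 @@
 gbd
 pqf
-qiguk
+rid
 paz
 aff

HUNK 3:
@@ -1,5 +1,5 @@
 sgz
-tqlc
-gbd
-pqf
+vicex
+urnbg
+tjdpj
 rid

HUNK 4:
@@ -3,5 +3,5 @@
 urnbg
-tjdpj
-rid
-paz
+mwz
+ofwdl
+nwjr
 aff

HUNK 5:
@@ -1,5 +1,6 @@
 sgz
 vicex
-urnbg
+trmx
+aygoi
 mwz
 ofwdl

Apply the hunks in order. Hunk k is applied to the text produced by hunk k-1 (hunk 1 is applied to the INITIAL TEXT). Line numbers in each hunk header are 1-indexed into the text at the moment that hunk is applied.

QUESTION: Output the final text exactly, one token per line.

Hunk 1: at line 2 remove [ats] add [gbd,pqf] -> 7 lines: sgz tqlc gbd pqf qiguk paz aff
Hunk 2: at line 3 remove [qiguk] add [rid] -> 7 lines: sgz tqlc gbd pqf rid paz aff
Hunk 3: at line 1 remove [tqlc,gbd,pqf] add [vicex,urnbg,tjdpj] -> 7 lines: sgz vicex urnbg tjdpj rid paz aff
Hunk 4: at line 3 remove [tjdpj,rid,paz] add [mwz,ofwdl,nwjr] -> 7 lines: sgz vicex urnbg mwz ofwdl nwjr aff
Hunk 5: at line 1 remove [urnbg] add [trmx,aygoi] -> 8 lines: sgz vicex trmx aygoi mwz ofwdl nwjr aff

Answer: sgz
vicex
trmx
aygoi
mwz
ofwdl
nwjr
aff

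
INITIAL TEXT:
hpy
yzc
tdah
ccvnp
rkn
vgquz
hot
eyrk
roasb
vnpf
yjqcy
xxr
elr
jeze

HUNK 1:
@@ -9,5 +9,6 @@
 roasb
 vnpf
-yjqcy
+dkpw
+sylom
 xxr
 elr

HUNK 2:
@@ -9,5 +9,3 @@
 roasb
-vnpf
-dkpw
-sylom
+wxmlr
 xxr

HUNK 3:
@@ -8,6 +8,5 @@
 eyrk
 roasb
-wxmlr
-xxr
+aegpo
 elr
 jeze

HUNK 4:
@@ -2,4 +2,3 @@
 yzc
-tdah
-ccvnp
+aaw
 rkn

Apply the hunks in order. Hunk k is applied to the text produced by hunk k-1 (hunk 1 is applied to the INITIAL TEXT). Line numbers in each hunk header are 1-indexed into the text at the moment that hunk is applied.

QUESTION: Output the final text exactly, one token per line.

Answer: hpy
yzc
aaw
rkn
vgquz
hot
eyrk
roasb
aegpo
elr
jeze

Derivation:
Hunk 1: at line 9 remove [yjqcy] add [dkpw,sylom] -> 15 lines: hpy yzc tdah ccvnp rkn vgquz hot eyrk roasb vnpf dkpw sylom xxr elr jeze
Hunk 2: at line 9 remove [vnpf,dkpw,sylom] add [wxmlr] -> 13 lines: hpy yzc tdah ccvnp rkn vgquz hot eyrk roasb wxmlr xxr elr jeze
Hunk 3: at line 8 remove [wxmlr,xxr] add [aegpo] -> 12 lines: hpy yzc tdah ccvnp rkn vgquz hot eyrk roasb aegpo elr jeze
Hunk 4: at line 2 remove [tdah,ccvnp] add [aaw] -> 11 lines: hpy yzc aaw rkn vgquz hot eyrk roasb aegpo elr jeze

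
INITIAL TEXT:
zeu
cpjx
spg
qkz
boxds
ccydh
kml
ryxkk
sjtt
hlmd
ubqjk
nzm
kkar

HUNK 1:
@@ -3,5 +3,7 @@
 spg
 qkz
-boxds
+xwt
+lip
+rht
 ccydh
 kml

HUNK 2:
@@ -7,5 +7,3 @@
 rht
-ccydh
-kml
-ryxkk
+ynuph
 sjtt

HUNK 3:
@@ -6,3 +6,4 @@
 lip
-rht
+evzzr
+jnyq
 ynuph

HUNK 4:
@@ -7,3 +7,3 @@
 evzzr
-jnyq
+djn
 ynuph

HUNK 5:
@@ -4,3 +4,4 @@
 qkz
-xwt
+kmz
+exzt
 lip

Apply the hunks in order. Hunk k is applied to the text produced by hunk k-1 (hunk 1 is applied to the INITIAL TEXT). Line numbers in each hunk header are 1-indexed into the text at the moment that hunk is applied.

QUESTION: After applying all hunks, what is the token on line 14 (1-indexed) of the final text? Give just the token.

Answer: nzm

Derivation:
Hunk 1: at line 3 remove [boxds] add [xwt,lip,rht] -> 15 lines: zeu cpjx spg qkz xwt lip rht ccydh kml ryxkk sjtt hlmd ubqjk nzm kkar
Hunk 2: at line 7 remove [ccydh,kml,ryxkk] add [ynuph] -> 13 lines: zeu cpjx spg qkz xwt lip rht ynuph sjtt hlmd ubqjk nzm kkar
Hunk 3: at line 6 remove [rht] add [evzzr,jnyq] -> 14 lines: zeu cpjx spg qkz xwt lip evzzr jnyq ynuph sjtt hlmd ubqjk nzm kkar
Hunk 4: at line 7 remove [jnyq] add [djn] -> 14 lines: zeu cpjx spg qkz xwt lip evzzr djn ynuph sjtt hlmd ubqjk nzm kkar
Hunk 5: at line 4 remove [xwt] add [kmz,exzt] -> 15 lines: zeu cpjx spg qkz kmz exzt lip evzzr djn ynuph sjtt hlmd ubqjk nzm kkar
Final line 14: nzm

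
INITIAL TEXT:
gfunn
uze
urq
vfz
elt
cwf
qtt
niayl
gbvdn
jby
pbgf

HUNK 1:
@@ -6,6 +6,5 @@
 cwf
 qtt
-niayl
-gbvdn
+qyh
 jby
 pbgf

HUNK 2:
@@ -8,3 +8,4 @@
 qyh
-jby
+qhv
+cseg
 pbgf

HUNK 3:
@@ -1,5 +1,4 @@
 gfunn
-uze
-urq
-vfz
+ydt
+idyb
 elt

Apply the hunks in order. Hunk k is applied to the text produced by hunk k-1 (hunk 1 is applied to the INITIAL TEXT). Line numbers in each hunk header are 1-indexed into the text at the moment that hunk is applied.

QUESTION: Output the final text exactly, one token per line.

Hunk 1: at line 6 remove [niayl,gbvdn] add [qyh] -> 10 lines: gfunn uze urq vfz elt cwf qtt qyh jby pbgf
Hunk 2: at line 8 remove [jby] add [qhv,cseg] -> 11 lines: gfunn uze urq vfz elt cwf qtt qyh qhv cseg pbgf
Hunk 3: at line 1 remove [uze,urq,vfz] add [ydt,idyb] -> 10 lines: gfunn ydt idyb elt cwf qtt qyh qhv cseg pbgf

Answer: gfunn
ydt
idyb
elt
cwf
qtt
qyh
qhv
cseg
pbgf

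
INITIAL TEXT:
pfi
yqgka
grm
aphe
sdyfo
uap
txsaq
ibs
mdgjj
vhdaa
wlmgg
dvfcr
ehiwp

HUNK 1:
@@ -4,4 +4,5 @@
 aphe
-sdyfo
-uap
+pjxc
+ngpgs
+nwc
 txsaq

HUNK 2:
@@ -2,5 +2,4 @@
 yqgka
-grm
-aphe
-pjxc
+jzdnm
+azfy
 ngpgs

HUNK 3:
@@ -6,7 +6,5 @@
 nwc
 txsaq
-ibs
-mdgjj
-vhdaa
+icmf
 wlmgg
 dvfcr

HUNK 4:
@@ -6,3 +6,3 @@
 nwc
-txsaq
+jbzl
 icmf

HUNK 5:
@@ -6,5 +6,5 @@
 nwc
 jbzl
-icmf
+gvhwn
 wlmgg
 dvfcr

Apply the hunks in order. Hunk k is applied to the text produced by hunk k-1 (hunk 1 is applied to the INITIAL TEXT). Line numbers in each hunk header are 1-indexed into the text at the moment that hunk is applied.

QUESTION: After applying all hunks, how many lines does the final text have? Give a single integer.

Answer: 11

Derivation:
Hunk 1: at line 4 remove [sdyfo,uap] add [pjxc,ngpgs,nwc] -> 14 lines: pfi yqgka grm aphe pjxc ngpgs nwc txsaq ibs mdgjj vhdaa wlmgg dvfcr ehiwp
Hunk 2: at line 2 remove [grm,aphe,pjxc] add [jzdnm,azfy] -> 13 lines: pfi yqgka jzdnm azfy ngpgs nwc txsaq ibs mdgjj vhdaa wlmgg dvfcr ehiwp
Hunk 3: at line 6 remove [ibs,mdgjj,vhdaa] add [icmf] -> 11 lines: pfi yqgka jzdnm azfy ngpgs nwc txsaq icmf wlmgg dvfcr ehiwp
Hunk 4: at line 6 remove [txsaq] add [jbzl] -> 11 lines: pfi yqgka jzdnm azfy ngpgs nwc jbzl icmf wlmgg dvfcr ehiwp
Hunk 5: at line 6 remove [icmf] add [gvhwn] -> 11 lines: pfi yqgka jzdnm azfy ngpgs nwc jbzl gvhwn wlmgg dvfcr ehiwp
Final line count: 11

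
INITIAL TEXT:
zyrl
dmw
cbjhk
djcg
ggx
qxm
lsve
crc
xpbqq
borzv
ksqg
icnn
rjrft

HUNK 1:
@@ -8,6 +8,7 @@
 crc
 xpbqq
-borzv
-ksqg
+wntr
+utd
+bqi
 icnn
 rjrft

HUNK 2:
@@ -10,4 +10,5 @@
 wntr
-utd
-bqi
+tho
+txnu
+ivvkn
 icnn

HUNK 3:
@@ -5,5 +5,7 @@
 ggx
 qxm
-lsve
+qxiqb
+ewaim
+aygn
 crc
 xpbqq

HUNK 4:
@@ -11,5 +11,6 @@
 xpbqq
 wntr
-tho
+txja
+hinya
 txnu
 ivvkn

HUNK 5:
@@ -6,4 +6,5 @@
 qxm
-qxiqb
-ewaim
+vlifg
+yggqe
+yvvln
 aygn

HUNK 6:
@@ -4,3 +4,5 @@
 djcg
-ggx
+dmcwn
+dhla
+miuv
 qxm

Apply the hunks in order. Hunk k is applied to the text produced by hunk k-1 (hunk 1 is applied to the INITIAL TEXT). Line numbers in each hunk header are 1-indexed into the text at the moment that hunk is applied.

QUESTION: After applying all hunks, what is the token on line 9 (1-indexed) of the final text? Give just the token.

Hunk 1: at line 8 remove [borzv,ksqg] add [wntr,utd,bqi] -> 14 lines: zyrl dmw cbjhk djcg ggx qxm lsve crc xpbqq wntr utd bqi icnn rjrft
Hunk 2: at line 10 remove [utd,bqi] add [tho,txnu,ivvkn] -> 15 lines: zyrl dmw cbjhk djcg ggx qxm lsve crc xpbqq wntr tho txnu ivvkn icnn rjrft
Hunk 3: at line 5 remove [lsve] add [qxiqb,ewaim,aygn] -> 17 lines: zyrl dmw cbjhk djcg ggx qxm qxiqb ewaim aygn crc xpbqq wntr tho txnu ivvkn icnn rjrft
Hunk 4: at line 11 remove [tho] add [txja,hinya] -> 18 lines: zyrl dmw cbjhk djcg ggx qxm qxiqb ewaim aygn crc xpbqq wntr txja hinya txnu ivvkn icnn rjrft
Hunk 5: at line 6 remove [qxiqb,ewaim] add [vlifg,yggqe,yvvln] -> 19 lines: zyrl dmw cbjhk djcg ggx qxm vlifg yggqe yvvln aygn crc xpbqq wntr txja hinya txnu ivvkn icnn rjrft
Hunk 6: at line 4 remove [ggx] add [dmcwn,dhla,miuv] -> 21 lines: zyrl dmw cbjhk djcg dmcwn dhla miuv qxm vlifg yggqe yvvln aygn crc xpbqq wntr txja hinya txnu ivvkn icnn rjrft
Final line 9: vlifg

Answer: vlifg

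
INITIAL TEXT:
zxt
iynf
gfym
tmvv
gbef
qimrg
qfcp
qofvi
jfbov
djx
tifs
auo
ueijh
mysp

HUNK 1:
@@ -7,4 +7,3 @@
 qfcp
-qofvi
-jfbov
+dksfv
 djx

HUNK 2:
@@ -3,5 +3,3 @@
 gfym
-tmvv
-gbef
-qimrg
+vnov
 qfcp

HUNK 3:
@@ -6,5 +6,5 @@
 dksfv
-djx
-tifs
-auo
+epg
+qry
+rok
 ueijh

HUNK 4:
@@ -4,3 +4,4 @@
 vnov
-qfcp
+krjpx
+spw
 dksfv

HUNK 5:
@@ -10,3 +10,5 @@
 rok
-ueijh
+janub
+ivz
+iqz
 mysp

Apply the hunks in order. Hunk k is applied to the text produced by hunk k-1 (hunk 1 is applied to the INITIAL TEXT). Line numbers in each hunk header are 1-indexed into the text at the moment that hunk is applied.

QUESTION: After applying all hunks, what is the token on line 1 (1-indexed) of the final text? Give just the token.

Hunk 1: at line 7 remove [qofvi,jfbov] add [dksfv] -> 13 lines: zxt iynf gfym tmvv gbef qimrg qfcp dksfv djx tifs auo ueijh mysp
Hunk 2: at line 3 remove [tmvv,gbef,qimrg] add [vnov] -> 11 lines: zxt iynf gfym vnov qfcp dksfv djx tifs auo ueijh mysp
Hunk 3: at line 6 remove [djx,tifs,auo] add [epg,qry,rok] -> 11 lines: zxt iynf gfym vnov qfcp dksfv epg qry rok ueijh mysp
Hunk 4: at line 4 remove [qfcp] add [krjpx,spw] -> 12 lines: zxt iynf gfym vnov krjpx spw dksfv epg qry rok ueijh mysp
Hunk 5: at line 10 remove [ueijh] add [janub,ivz,iqz] -> 14 lines: zxt iynf gfym vnov krjpx spw dksfv epg qry rok janub ivz iqz mysp
Final line 1: zxt

Answer: zxt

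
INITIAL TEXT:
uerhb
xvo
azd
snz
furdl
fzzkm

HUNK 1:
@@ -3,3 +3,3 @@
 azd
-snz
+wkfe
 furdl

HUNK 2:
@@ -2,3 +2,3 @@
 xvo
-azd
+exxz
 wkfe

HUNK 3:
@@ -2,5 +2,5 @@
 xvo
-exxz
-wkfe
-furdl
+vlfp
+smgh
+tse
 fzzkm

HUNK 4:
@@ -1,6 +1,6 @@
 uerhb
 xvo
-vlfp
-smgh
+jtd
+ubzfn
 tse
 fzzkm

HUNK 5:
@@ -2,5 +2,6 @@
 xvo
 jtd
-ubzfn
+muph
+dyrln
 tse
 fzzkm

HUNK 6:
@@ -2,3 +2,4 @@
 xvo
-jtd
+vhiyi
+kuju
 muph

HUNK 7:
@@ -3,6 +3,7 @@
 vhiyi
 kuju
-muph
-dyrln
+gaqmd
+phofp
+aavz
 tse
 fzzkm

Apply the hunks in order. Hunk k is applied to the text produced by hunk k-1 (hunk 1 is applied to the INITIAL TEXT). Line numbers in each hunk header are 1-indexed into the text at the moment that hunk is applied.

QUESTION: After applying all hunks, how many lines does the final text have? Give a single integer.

Hunk 1: at line 3 remove [snz] add [wkfe] -> 6 lines: uerhb xvo azd wkfe furdl fzzkm
Hunk 2: at line 2 remove [azd] add [exxz] -> 6 lines: uerhb xvo exxz wkfe furdl fzzkm
Hunk 3: at line 2 remove [exxz,wkfe,furdl] add [vlfp,smgh,tse] -> 6 lines: uerhb xvo vlfp smgh tse fzzkm
Hunk 4: at line 1 remove [vlfp,smgh] add [jtd,ubzfn] -> 6 lines: uerhb xvo jtd ubzfn tse fzzkm
Hunk 5: at line 2 remove [ubzfn] add [muph,dyrln] -> 7 lines: uerhb xvo jtd muph dyrln tse fzzkm
Hunk 6: at line 2 remove [jtd] add [vhiyi,kuju] -> 8 lines: uerhb xvo vhiyi kuju muph dyrln tse fzzkm
Hunk 7: at line 3 remove [muph,dyrln] add [gaqmd,phofp,aavz] -> 9 lines: uerhb xvo vhiyi kuju gaqmd phofp aavz tse fzzkm
Final line count: 9

Answer: 9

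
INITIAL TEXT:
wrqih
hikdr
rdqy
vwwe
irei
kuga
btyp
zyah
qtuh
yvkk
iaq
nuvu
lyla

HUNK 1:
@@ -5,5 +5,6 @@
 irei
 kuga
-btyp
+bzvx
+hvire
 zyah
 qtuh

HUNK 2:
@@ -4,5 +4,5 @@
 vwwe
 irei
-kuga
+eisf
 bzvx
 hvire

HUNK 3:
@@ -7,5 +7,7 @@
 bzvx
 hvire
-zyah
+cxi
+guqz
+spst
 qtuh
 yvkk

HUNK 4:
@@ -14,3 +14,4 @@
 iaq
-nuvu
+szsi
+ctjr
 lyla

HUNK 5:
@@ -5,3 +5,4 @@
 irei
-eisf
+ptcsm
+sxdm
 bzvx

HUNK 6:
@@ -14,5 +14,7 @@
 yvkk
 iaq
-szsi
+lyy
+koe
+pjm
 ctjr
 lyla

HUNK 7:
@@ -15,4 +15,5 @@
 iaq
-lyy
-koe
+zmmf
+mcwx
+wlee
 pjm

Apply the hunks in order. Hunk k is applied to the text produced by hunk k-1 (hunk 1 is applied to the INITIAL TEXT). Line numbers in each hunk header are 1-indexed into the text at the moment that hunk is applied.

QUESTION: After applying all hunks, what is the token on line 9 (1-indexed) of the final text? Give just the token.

Answer: hvire

Derivation:
Hunk 1: at line 5 remove [btyp] add [bzvx,hvire] -> 14 lines: wrqih hikdr rdqy vwwe irei kuga bzvx hvire zyah qtuh yvkk iaq nuvu lyla
Hunk 2: at line 4 remove [kuga] add [eisf] -> 14 lines: wrqih hikdr rdqy vwwe irei eisf bzvx hvire zyah qtuh yvkk iaq nuvu lyla
Hunk 3: at line 7 remove [zyah] add [cxi,guqz,spst] -> 16 lines: wrqih hikdr rdqy vwwe irei eisf bzvx hvire cxi guqz spst qtuh yvkk iaq nuvu lyla
Hunk 4: at line 14 remove [nuvu] add [szsi,ctjr] -> 17 lines: wrqih hikdr rdqy vwwe irei eisf bzvx hvire cxi guqz spst qtuh yvkk iaq szsi ctjr lyla
Hunk 5: at line 5 remove [eisf] add [ptcsm,sxdm] -> 18 lines: wrqih hikdr rdqy vwwe irei ptcsm sxdm bzvx hvire cxi guqz spst qtuh yvkk iaq szsi ctjr lyla
Hunk 6: at line 14 remove [szsi] add [lyy,koe,pjm] -> 20 lines: wrqih hikdr rdqy vwwe irei ptcsm sxdm bzvx hvire cxi guqz spst qtuh yvkk iaq lyy koe pjm ctjr lyla
Hunk 7: at line 15 remove [lyy,koe] add [zmmf,mcwx,wlee] -> 21 lines: wrqih hikdr rdqy vwwe irei ptcsm sxdm bzvx hvire cxi guqz spst qtuh yvkk iaq zmmf mcwx wlee pjm ctjr lyla
Final line 9: hvire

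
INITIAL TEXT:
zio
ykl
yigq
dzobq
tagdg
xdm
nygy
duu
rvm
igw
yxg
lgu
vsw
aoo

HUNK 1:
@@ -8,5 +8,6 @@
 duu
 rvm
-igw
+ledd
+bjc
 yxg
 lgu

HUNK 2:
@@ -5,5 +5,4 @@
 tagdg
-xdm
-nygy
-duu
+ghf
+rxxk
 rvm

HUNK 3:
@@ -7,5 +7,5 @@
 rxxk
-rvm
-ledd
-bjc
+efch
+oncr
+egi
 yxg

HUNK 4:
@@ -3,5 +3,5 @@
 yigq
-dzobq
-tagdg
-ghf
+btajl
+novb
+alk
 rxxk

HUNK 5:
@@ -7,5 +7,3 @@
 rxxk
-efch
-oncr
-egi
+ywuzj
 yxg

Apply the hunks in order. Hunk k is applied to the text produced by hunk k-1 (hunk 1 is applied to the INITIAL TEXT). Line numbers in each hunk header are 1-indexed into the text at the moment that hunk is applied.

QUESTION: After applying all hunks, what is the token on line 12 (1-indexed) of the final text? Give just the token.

Answer: aoo

Derivation:
Hunk 1: at line 8 remove [igw] add [ledd,bjc] -> 15 lines: zio ykl yigq dzobq tagdg xdm nygy duu rvm ledd bjc yxg lgu vsw aoo
Hunk 2: at line 5 remove [xdm,nygy,duu] add [ghf,rxxk] -> 14 lines: zio ykl yigq dzobq tagdg ghf rxxk rvm ledd bjc yxg lgu vsw aoo
Hunk 3: at line 7 remove [rvm,ledd,bjc] add [efch,oncr,egi] -> 14 lines: zio ykl yigq dzobq tagdg ghf rxxk efch oncr egi yxg lgu vsw aoo
Hunk 4: at line 3 remove [dzobq,tagdg,ghf] add [btajl,novb,alk] -> 14 lines: zio ykl yigq btajl novb alk rxxk efch oncr egi yxg lgu vsw aoo
Hunk 5: at line 7 remove [efch,oncr,egi] add [ywuzj] -> 12 lines: zio ykl yigq btajl novb alk rxxk ywuzj yxg lgu vsw aoo
Final line 12: aoo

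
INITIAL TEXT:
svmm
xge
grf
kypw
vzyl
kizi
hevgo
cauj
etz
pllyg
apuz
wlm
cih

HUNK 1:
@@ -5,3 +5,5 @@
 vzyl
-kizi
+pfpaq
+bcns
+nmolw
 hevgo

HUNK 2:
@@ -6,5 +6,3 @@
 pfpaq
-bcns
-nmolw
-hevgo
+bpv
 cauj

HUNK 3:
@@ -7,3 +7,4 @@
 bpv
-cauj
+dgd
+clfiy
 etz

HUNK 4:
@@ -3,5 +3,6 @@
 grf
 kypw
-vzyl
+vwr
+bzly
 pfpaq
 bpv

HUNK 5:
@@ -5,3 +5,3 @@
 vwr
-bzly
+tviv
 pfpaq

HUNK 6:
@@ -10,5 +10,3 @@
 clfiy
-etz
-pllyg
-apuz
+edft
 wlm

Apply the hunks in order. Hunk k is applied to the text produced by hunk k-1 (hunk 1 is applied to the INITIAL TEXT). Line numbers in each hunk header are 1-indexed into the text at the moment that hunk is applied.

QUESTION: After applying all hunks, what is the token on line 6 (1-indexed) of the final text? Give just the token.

Hunk 1: at line 5 remove [kizi] add [pfpaq,bcns,nmolw] -> 15 lines: svmm xge grf kypw vzyl pfpaq bcns nmolw hevgo cauj etz pllyg apuz wlm cih
Hunk 2: at line 6 remove [bcns,nmolw,hevgo] add [bpv] -> 13 lines: svmm xge grf kypw vzyl pfpaq bpv cauj etz pllyg apuz wlm cih
Hunk 3: at line 7 remove [cauj] add [dgd,clfiy] -> 14 lines: svmm xge grf kypw vzyl pfpaq bpv dgd clfiy etz pllyg apuz wlm cih
Hunk 4: at line 3 remove [vzyl] add [vwr,bzly] -> 15 lines: svmm xge grf kypw vwr bzly pfpaq bpv dgd clfiy etz pllyg apuz wlm cih
Hunk 5: at line 5 remove [bzly] add [tviv] -> 15 lines: svmm xge grf kypw vwr tviv pfpaq bpv dgd clfiy etz pllyg apuz wlm cih
Hunk 6: at line 10 remove [etz,pllyg,apuz] add [edft] -> 13 lines: svmm xge grf kypw vwr tviv pfpaq bpv dgd clfiy edft wlm cih
Final line 6: tviv

Answer: tviv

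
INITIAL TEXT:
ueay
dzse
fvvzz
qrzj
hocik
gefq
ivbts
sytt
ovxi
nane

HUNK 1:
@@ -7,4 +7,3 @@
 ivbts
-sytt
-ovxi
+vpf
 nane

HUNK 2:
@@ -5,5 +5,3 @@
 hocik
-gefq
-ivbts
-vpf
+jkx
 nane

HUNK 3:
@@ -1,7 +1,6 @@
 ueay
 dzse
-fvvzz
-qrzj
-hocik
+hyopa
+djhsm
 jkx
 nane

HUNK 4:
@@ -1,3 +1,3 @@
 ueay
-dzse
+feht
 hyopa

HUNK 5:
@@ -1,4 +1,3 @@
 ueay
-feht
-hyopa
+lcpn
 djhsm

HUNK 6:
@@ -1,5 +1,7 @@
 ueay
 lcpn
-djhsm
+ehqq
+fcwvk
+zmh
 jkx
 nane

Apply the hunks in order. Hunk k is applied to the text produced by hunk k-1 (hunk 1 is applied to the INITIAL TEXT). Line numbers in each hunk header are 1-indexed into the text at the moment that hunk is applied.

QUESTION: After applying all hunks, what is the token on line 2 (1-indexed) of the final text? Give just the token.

Hunk 1: at line 7 remove [sytt,ovxi] add [vpf] -> 9 lines: ueay dzse fvvzz qrzj hocik gefq ivbts vpf nane
Hunk 2: at line 5 remove [gefq,ivbts,vpf] add [jkx] -> 7 lines: ueay dzse fvvzz qrzj hocik jkx nane
Hunk 3: at line 1 remove [fvvzz,qrzj,hocik] add [hyopa,djhsm] -> 6 lines: ueay dzse hyopa djhsm jkx nane
Hunk 4: at line 1 remove [dzse] add [feht] -> 6 lines: ueay feht hyopa djhsm jkx nane
Hunk 5: at line 1 remove [feht,hyopa] add [lcpn] -> 5 lines: ueay lcpn djhsm jkx nane
Hunk 6: at line 1 remove [djhsm] add [ehqq,fcwvk,zmh] -> 7 lines: ueay lcpn ehqq fcwvk zmh jkx nane
Final line 2: lcpn

Answer: lcpn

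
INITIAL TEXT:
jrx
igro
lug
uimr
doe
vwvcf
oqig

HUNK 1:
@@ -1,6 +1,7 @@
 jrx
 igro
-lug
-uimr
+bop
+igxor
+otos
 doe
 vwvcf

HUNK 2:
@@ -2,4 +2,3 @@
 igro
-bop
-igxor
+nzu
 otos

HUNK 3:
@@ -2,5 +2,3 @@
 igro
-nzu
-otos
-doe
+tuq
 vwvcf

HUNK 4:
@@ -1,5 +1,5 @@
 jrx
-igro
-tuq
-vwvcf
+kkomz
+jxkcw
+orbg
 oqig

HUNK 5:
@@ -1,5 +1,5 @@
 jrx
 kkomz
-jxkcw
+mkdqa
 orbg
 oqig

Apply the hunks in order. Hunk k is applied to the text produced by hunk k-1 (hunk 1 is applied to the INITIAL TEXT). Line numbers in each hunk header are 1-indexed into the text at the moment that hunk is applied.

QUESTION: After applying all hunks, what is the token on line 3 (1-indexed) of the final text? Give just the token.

Hunk 1: at line 1 remove [lug,uimr] add [bop,igxor,otos] -> 8 lines: jrx igro bop igxor otos doe vwvcf oqig
Hunk 2: at line 2 remove [bop,igxor] add [nzu] -> 7 lines: jrx igro nzu otos doe vwvcf oqig
Hunk 3: at line 2 remove [nzu,otos,doe] add [tuq] -> 5 lines: jrx igro tuq vwvcf oqig
Hunk 4: at line 1 remove [igro,tuq,vwvcf] add [kkomz,jxkcw,orbg] -> 5 lines: jrx kkomz jxkcw orbg oqig
Hunk 5: at line 1 remove [jxkcw] add [mkdqa] -> 5 lines: jrx kkomz mkdqa orbg oqig
Final line 3: mkdqa

Answer: mkdqa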